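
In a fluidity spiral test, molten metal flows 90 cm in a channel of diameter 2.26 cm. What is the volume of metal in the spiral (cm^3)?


Formula: V = pi * (d/2)^2 * L  (cylinder volume)
Radius = 2.26/2 = 1.13 cm
V = pi * 1.13^2 * 90 = 361.0350 cm^3

Answer: 361.0350 cm^3


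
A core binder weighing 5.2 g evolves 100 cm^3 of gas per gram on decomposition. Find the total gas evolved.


Formula: V_gas = W_binder * gas_evolution_rate
V = 5.2 g * 100 cm^3/g = 520.0000 cm^3

520.0000 cm^3


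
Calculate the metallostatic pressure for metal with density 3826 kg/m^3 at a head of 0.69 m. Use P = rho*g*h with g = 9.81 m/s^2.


Formula: P = rho * g * h
rho * g = 3826 * 9.81 = 37533.06 N/m^3
P = 37533.06 * 0.69 = 25897.8114 Pa

Final answer: 25897.8114 Pa


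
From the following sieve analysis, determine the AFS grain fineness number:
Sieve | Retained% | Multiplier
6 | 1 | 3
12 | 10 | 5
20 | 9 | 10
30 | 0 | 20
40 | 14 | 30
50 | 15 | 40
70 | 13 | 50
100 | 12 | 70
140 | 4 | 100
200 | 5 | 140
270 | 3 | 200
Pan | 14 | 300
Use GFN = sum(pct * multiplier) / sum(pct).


Formula: GFN = sum(pct * multiplier) / sum(pct)
sum(pct * multiplier) = 8553
sum(pct) = 100
GFN = 8553 / 100 = 85.53

Answer: 85.53


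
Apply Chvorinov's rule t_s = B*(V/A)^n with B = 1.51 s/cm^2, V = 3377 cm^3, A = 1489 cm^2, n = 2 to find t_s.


Formula: t_s = B * (V/A)^n  (Chvorinov's rule, n=2)
Modulus M = V/A = 3377/1489 = 2.267965 cm
M^2 = 2.267965^2 = 5.143665 cm^2
t_s = 1.51 * 5.143665 = 7.7669 s

Answer: 7.7669 s


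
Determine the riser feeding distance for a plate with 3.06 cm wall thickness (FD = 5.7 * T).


Formula: FD = 5.7 * T  (riser feeding-distance rule)
FD = 5.7 * 3.06 cm = 17.4420 cm

Final answer: 17.4420 cm


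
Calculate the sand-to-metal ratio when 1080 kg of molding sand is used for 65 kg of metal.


Formula: Sand-to-Metal Ratio = W_sand / W_metal
Ratio = 1080 kg / 65 kg = 16.6154

16.6154


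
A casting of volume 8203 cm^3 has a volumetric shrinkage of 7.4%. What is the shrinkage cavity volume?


Formula: V_shrink = V_casting * shrinkage_pct / 100
V_shrink = 8203 cm^3 * 7.4 / 100 = 607.0220 cm^3

607.0220 cm^3


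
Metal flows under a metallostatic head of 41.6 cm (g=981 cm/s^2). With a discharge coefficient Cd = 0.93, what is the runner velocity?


Formula: v = Cd * sqrt(2 * g * h)  (Torricelli with discharge coefficient)
2*g*h = 2 * 981 * 41.6 = 81619.2 cm^2/s^2
sqrt(81619.2) = 285.69074 cm/s
v = 0.93 * 285.69074 = 265.6924 cm/s

Final answer: 265.6924 cm/s


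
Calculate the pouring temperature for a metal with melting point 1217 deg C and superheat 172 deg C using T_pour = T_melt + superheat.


Formula: T_pour = T_melt + Superheat
T_pour = 1217 + 172 = 1389 deg C

1389 deg C


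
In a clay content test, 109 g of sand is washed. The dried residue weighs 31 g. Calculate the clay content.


Formula: Clay% = (W_total - W_washed) / W_total * 100
Clay mass = 109 - 31 = 78 g
Clay% = 78 / 109 * 100 = 71.5596%

Final answer: 71.5596%


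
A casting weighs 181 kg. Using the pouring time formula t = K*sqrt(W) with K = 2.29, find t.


Formula: t = K * sqrt(W)
sqrt(W) = sqrt(181) = 13.45362
t = 2.29 * 13.45362 = 30.8088 s

30.8088 s


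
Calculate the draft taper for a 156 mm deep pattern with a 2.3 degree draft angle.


Formula: taper = depth * tan(draft_angle)
tan(2.3 deg) = 0.0401641
taper = 156 mm * 0.0401641 = 6.2656 mm

Answer: 6.2656 mm


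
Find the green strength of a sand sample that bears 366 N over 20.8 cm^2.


Formula: Compressive Strength = Force / Area
Strength = 366 N / 20.8 cm^2 = 17.5962 N/cm^2

17.5962 N/cm^2


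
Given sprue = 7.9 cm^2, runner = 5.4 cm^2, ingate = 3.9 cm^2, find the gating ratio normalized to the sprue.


Sprue:Runner:Ingate = 1 : 5.4/7.9 : 3.9/7.9 = 1:0.68:0.49


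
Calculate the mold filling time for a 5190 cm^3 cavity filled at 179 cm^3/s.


Formula: t_fill = V_mold / Q_flow
t = 5190 cm^3 / 179 cm^3/s = 28.9944 s


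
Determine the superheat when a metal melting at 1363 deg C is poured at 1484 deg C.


Formula: Superheat = T_pour - T_melt
Superheat = 1484 - 1363 = 121 deg C


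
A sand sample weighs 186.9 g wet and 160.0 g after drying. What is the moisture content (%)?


Formula: MC = (W_wet - W_dry) / W_wet * 100
Water mass = 186.9 - 160.0 = 26.9 g
MC = 26.9 / 186.9 * 100 = 14.3927%

Answer: 14.3927%


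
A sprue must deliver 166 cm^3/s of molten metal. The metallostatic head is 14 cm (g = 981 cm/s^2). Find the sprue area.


Formula: v = sqrt(2*g*h), A = Q/v
Velocity: v = sqrt(2 * 981 * 14) = sqrt(27468) = 165.7347 cm/s
Sprue area: A = Q / v = 166 / 165.7347 = 1.0016 cm^2

1.0016 cm^2


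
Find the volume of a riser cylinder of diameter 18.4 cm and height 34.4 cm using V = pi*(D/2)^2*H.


Formula: V = pi * (D/2)^2 * H  (cylinder volume)
Radius = D/2 = 18.4/2 = 9.2 cm
V = pi * 9.2^2 * 34.4 = 9147.1114 cm^3

Final answer: 9147.1114 cm^3


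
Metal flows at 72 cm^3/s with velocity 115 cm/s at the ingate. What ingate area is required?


Formula: A_ingate = Q / v  (continuity equation)
A = 72 cm^3/s / 115 cm/s = 0.6261 cm^2


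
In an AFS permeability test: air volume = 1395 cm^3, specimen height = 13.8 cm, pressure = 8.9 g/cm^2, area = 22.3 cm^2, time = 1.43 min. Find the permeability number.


Formula: Permeability Number P = (V * H) / (p * A * t)
Numerator: V * H = 1395 * 13.8 = 19251.0
Denominator: p * A * t = 8.9 * 22.3 * 1.43 = 283.8121
P = 19251.0 / 283.8121 = 67.8301

Final answer: 67.8301


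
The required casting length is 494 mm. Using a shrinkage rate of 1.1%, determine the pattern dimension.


Formula: L_pattern = L_casting * (1 + shrinkage_rate/100)
Shrinkage factor = 1 + 1.1/100 = 1.011
L_pattern = 494 mm * 1.011 = 499.4340 mm

Answer: 499.4340 mm


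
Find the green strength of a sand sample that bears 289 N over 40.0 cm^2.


Formula: Compressive Strength = Force / Area
Strength = 289 N / 40.0 cm^2 = 7.2250 N/cm^2

Final answer: 7.2250 N/cm^2


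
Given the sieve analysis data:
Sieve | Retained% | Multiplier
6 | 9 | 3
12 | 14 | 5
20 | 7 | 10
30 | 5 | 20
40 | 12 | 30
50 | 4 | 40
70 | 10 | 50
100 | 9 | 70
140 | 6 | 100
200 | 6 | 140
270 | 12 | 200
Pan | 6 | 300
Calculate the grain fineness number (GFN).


Formula: GFN = sum(pct * multiplier) / sum(pct)
sum(pct * multiplier) = 7557
sum(pct) = 100
GFN = 7557 / 100 = 75.57

75.57


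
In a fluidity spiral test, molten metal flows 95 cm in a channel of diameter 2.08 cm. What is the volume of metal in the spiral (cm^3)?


Formula: V = pi * (d/2)^2 * L  (cylinder volume)
Radius = 2.08/2 = 1.04 cm
V = pi * 1.04^2 * 95 = 322.8049 cm^3

Answer: 322.8049 cm^3


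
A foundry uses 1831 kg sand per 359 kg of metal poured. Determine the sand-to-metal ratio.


Formula: Sand-to-Metal Ratio = W_sand / W_metal
Ratio = 1831 kg / 359 kg = 5.1003


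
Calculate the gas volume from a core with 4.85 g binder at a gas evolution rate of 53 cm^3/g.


Formula: V_gas = W_binder * gas_evolution_rate
V = 4.85 g * 53 cm^3/g = 257.0500 cm^3

Answer: 257.0500 cm^3


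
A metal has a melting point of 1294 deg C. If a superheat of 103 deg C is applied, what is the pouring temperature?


Formula: T_pour = T_melt + Superheat
T_pour = 1294 + 103 = 1397 deg C

1397 deg C


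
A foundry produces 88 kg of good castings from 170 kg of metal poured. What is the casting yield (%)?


Formula: Casting Yield = (W_good / W_total) * 100
Yield = (88 kg / 170 kg) * 100 = 51.7647%


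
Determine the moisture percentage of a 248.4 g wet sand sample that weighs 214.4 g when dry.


Formula: MC = (W_wet - W_dry) / W_wet * 100
Water mass = 248.4 - 214.4 = 34.0 g
MC = 34.0 / 248.4 * 100 = 13.6876%


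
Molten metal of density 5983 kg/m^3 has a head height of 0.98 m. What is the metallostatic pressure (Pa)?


Formula: P = rho * g * h
rho * g = 5983 * 9.81 = 58693.23 N/m^3
P = 58693.23 * 0.98 = 57519.3654 Pa

Answer: 57519.3654 Pa


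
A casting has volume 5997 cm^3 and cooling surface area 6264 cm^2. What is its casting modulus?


Formula: Casting Modulus M = V / A
M = 5997 cm^3 / 6264 cm^2 = 0.9574 cm


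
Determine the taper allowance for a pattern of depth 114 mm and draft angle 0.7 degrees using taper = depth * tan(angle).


Formula: taper = depth * tan(draft_angle)
tan(0.7 deg) = 0.0122179
taper = 114 mm * 0.0122179 = 1.3928 mm

Final answer: 1.3928 mm


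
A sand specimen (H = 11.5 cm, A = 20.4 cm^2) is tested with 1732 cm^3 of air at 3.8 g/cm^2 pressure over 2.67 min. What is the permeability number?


Formula: Permeability Number P = (V * H) / (p * A * t)
Numerator: V * H = 1732 * 11.5 = 19918.0
Denominator: p * A * t = 3.8 * 20.4 * 2.67 = 206.9784
P = 19918.0 / 206.9784 = 96.2323

Answer: 96.2323


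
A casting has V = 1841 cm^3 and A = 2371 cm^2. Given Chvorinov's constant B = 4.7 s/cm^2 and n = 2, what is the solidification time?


Formula: t_s = B * (V/A)^n  (Chvorinov's rule, n=2)
Modulus M = V/A = 1841/2371 = 0.776466 cm
M^2 = 0.776466^2 = 0.602899 cm^2
t_s = 4.7 * 0.602899 = 2.8336 s

Answer: 2.8336 s


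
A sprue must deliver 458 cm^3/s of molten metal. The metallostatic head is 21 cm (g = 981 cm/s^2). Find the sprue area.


Formula: v = sqrt(2*g*h), A = Q/v
Velocity: v = sqrt(2 * 981 * 21) = sqrt(41202) = 202.9828 cm/s
Sprue area: A = Q / v = 458 / 202.9828 = 2.2563 cm^2

2.2563 cm^2


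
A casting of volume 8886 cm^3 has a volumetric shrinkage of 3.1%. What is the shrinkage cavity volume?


Formula: V_shrink = V_casting * shrinkage_pct / 100
V_shrink = 8886 cm^3 * 3.1 / 100 = 275.4660 cm^3

Final answer: 275.4660 cm^3


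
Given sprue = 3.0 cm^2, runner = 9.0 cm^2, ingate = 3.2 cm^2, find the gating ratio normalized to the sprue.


Sprue:Runner:Ingate = 1 : 9.0/3.0 : 3.2/3.0 = 1:3.00:1.07


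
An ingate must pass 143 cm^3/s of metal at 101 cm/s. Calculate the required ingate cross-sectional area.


Formula: A_ingate = Q / v  (continuity equation)
A = 143 cm^3/s / 101 cm/s = 1.4158 cm^2

Answer: 1.4158 cm^2


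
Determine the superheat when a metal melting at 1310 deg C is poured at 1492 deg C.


Formula: Superheat = T_pour - T_melt
Superheat = 1492 - 1310 = 182 deg C

182 deg C


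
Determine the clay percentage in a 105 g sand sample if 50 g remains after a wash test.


Formula: Clay% = (W_total - W_washed) / W_total * 100
Clay mass = 105 - 50 = 55 g
Clay% = 55 / 105 * 100 = 52.3810%

52.3810%


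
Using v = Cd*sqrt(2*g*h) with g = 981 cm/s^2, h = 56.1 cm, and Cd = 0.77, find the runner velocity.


Formula: v = Cd * sqrt(2 * g * h)  (Torricelli with discharge coefficient)
2*g*h = 2 * 981 * 56.1 = 110068.2 cm^2/s^2
sqrt(110068.2) = 331.76528 cm/s
v = 0.77 * 331.76528 = 255.4593 cm/s

Answer: 255.4593 cm/s


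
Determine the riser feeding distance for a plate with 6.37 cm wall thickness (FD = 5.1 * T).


Formula: FD = 5.1 * T  (riser feeding-distance rule)
FD = 5.1 * 6.37 cm = 32.4870 cm

32.4870 cm


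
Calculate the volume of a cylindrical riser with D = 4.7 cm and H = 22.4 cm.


Formula: V = pi * (D/2)^2 * H  (cylinder volume)
Radius = D/2 = 4.7/2 = 2.35 cm
V = pi * 2.35^2 * 22.4 = 388.6276 cm^3


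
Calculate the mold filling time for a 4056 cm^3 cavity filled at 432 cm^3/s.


Formula: t_fill = V_mold / Q_flow
t = 4056 cm^3 / 432 cm^3/s = 9.3889 s


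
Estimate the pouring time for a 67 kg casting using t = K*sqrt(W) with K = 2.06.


Formula: t = K * sqrt(W)
sqrt(W) = sqrt(67) = 8.18535
t = 2.06 * 8.18535 = 16.8618 s


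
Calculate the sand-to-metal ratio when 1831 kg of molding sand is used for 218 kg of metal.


Formula: Sand-to-Metal Ratio = W_sand / W_metal
Ratio = 1831 kg / 218 kg = 8.3991

Answer: 8.3991


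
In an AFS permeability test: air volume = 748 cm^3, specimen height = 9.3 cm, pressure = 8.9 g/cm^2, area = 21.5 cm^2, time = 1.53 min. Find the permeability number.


Formula: Permeability Number P = (V * H) / (p * A * t)
Numerator: V * H = 748 * 9.3 = 6956.4
Denominator: p * A * t = 8.9 * 21.5 * 1.53 = 292.7655
P = 6956.4 / 292.7655 = 23.7610

Answer: 23.7610


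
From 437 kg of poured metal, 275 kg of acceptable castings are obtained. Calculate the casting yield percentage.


Formula: Casting Yield = (W_good / W_total) * 100
Yield = (275 kg / 437 kg) * 100 = 62.9291%

Answer: 62.9291%


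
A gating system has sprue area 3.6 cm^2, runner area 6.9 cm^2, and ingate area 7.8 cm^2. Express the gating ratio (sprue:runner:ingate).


Sprue:Runner:Ingate = 1 : 6.9/3.6 : 7.8/3.6 = 1:1.92:2.17

Answer: 1:1.92:2.17


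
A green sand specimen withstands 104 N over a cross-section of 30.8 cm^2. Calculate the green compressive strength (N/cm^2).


Formula: Compressive Strength = Force / Area
Strength = 104 N / 30.8 cm^2 = 3.3766 N/cm^2

Answer: 3.3766 N/cm^2


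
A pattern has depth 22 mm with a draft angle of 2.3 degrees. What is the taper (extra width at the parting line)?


Formula: taper = depth * tan(draft_angle)
tan(2.3 deg) = 0.0401641
taper = 22 mm * 0.0401641 = 0.8836 mm

Answer: 0.8836 mm


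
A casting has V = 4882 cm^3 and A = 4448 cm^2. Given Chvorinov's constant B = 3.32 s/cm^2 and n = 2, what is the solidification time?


Formula: t_s = B * (V/A)^n  (Chvorinov's rule, n=2)
Modulus M = V/A = 4882/4448 = 1.097572 cm
M^2 = 1.097572^2 = 1.204664 cm^2
t_s = 3.32 * 1.204664 = 3.9995 s


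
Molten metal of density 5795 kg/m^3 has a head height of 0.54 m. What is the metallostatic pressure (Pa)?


Formula: P = rho * g * h
rho * g = 5795 * 9.81 = 56848.95 N/m^3
P = 56848.95 * 0.54 = 30698.4330 Pa

Answer: 30698.4330 Pa


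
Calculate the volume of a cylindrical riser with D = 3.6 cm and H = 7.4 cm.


Formula: V = pi * (D/2)^2 * H  (cylinder volume)
Radius = D/2 = 3.6/2 = 1.8 cm
V = pi * 1.8^2 * 7.4 = 75.3228 cm^3

Final answer: 75.3228 cm^3


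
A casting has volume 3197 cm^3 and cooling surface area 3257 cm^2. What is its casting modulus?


Formula: Casting Modulus M = V / A
M = 3197 cm^3 / 3257 cm^2 = 0.9816 cm

Answer: 0.9816 cm


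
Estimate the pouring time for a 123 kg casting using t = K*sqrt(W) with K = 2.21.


Formula: t = K * sqrt(W)
sqrt(W) = sqrt(123) = 11.09054
t = 2.21 * 11.09054 = 24.5101 s

24.5101 s


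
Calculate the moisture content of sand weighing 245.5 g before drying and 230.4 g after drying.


Formula: MC = (W_wet - W_dry) / W_wet * 100
Water mass = 245.5 - 230.4 = 15.1 g
MC = 15.1 / 245.5 * 100 = 6.1507%


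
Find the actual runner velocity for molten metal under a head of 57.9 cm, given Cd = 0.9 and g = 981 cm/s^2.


Formula: v = Cd * sqrt(2 * g * h)  (Torricelli with discharge coefficient)
2*g*h = 2 * 981 * 57.9 = 113599.8 cm^2/s^2
sqrt(113599.8) = 337.04569 cm/s
v = 0.9 * 337.04569 = 303.3411 cm/s

303.3411 cm/s


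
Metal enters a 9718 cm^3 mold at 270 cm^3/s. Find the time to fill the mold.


Formula: t_fill = V_mold / Q_flow
t = 9718 cm^3 / 270 cm^3/s = 35.9926 s


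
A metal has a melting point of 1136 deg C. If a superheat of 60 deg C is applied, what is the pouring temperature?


Formula: T_pour = T_melt + Superheat
T_pour = 1136 + 60 = 1196 deg C


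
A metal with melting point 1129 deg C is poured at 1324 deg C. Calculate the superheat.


Formula: Superheat = T_pour - T_melt
Superheat = 1324 - 1129 = 195 deg C


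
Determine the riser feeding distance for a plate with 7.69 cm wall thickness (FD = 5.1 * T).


Formula: FD = 5.1 * T  (riser feeding-distance rule)
FD = 5.1 * 7.69 cm = 39.2190 cm

Final answer: 39.2190 cm


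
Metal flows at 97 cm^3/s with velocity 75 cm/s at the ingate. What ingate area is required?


Formula: A_ingate = Q / v  (continuity equation)
A = 97 cm^3/s / 75 cm/s = 1.2933 cm^2

Answer: 1.2933 cm^2


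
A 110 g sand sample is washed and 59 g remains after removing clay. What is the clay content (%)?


Formula: Clay% = (W_total - W_washed) / W_total * 100
Clay mass = 110 - 59 = 51 g
Clay% = 51 / 110 * 100 = 46.3636%

Final answer: 46.3636%


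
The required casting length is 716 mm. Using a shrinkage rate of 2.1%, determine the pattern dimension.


Formula: L_pattern = L_casting * (1 + shrinkage_rate/100)
Shrinkage factor = 1 + 2.1/100 = 1.021
L_pattern = 716 mm * 1.021 = 731.0360 mm

Answer: 731.0360 mm


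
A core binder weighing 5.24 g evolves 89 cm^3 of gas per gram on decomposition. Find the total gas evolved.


Formula: V_gas = W_binder * gas_evolution_rate
V = 5.24 g * 89 cm^3/g = 466.3600 cm^3

466.3600 cm^3


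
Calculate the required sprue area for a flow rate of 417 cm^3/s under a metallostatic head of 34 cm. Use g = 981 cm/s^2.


Formula: v = sqrt(2*g*h), A = Q/v
Velocity: v = sqrt(2 * 981 * 34) = sqrt(66708) = 258.2789 cm/s
Sprue area: A = Q / v = 417 / 258.2789 = 1.6145 cm^2

Answer: 1.6145 cm^2


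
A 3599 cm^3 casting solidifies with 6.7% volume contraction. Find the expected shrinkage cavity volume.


Formula: V_shrink = V_casting * shrinkage_pct / 100
V_shrink = 3599 cm^3 * 6.7 / 100 = 241.1330 cm^3

Answer: 241.1330 cm^3


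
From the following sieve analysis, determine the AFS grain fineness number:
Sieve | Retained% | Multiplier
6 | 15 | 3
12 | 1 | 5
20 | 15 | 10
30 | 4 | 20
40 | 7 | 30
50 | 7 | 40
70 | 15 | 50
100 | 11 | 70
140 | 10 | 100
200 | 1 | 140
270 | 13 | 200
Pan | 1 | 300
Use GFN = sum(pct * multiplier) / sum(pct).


Formula: GFN = sum(pct * multiplier) / sum(pct)
sum(pct * multiplier) = 6330
sum(pct) = 100
GFN = 6330 / 100 = 63.30

Answer: 63.30


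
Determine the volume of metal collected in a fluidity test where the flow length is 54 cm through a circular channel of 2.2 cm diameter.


Formula: V = pi * (d/2)^2 * L  (cylinder volume)
Radius = 2.2/2 = 1.1 cm
V = pi * 1.1^2 * 54 = 205.2717 cm^3


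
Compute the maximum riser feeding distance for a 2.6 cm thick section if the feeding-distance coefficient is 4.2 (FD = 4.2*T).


Formula: FD = 4.2 * T  (riser feeding-distance rule)
FD = 4.2 * 2.6 cm = 10.9200 cm

10.9200 cm


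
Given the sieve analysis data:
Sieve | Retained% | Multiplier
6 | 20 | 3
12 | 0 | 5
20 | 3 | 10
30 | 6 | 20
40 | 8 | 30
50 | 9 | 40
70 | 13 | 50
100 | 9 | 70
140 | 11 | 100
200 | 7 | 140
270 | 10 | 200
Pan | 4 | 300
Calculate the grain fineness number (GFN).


Formula: GFN = sum(pct * multiplier) / sum(pct)
sum(pct * multiplier) = 7370
sum(pct) = 100
GFN = 7370 / 100 = 73.70

Final answer: 73.70


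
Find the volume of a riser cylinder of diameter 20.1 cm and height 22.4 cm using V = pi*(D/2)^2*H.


Formula: V = pi * (D/2)^2 * H  (cylinder volume)
Radius = D/2 = 20.1/2 = 10.05 cm
V = pi * 10.05^2 * 22.4 = 7107.7151 cm^3

Answer: 7107.7151 cm^3


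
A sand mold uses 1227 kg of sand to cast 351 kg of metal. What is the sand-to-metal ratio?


Formula: Sand-to-Metal Ratio = W_sand / W_metal
Ratio = 1227 kg / 351 kg = 3.4957

Final answer: 3.4957


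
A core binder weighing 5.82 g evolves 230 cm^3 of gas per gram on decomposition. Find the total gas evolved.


Formula: V_gas = W_binder * gas_evolution_rate
V = 5.82 g * 230 cm^3/g = 1338.6000 cm^3

Answer: 1338.6000 cm^3


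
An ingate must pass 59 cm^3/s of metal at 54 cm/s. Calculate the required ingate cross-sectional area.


Formula: A_ingate = Q / v  (continuity equation)
A = 59 cm^3/s / 54 cm/s = 1.0926 cm^2

Final answer: 1.0926 cm^2


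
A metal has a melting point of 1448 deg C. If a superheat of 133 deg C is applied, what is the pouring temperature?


Formula: T_pour = T_melt + Superheat
T_pour = 1448 + 133 = 1581 deg C

Answer: 1581 deg C


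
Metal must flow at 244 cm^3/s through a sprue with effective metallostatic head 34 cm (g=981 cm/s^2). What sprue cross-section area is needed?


Formula: v = sqrt(2*g*h), A = Q/v
Velocity: v = sqrt(2 * 981 * 34) = sqrt(66708) = 258.2789 cm/s
Sprue area: A = Q / v = 244 / 258.2789 = 0.9447 cm^2

Answer: 0.9447 cm^2


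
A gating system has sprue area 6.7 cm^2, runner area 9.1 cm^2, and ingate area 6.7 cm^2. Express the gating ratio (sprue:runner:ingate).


Sprue:Runner:Ingate = 1 : 9.1/6.7 : 6.7/6.7 = 1:1.36:1.00

1:1.36:1.00


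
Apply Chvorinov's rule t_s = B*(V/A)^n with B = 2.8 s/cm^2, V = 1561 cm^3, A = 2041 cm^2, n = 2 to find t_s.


Formula: t_s = B * (V/A)^n  (Chvorinov's rule, n=2)
Modulus M = V/A = 1561/2041 = 0.764821 cm
M^2 = 0.764821^2 = 0.584951 cm^2
t_s = 2.8 * 0.584951 = 1.6379 s


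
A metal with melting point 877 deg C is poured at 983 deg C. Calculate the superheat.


Formula: Superheat = T_pour - T_melt
Superheat = 983 - 877 = 106 deg C

Answer: 106 deg C


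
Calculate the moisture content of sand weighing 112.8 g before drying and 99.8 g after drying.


Formula: MC = (W_wet - W_dry) / W_wet * 100
Water mass = 112.8 - 99.8 = 13.0 g
MC = 13.0 / 112.8 * 100 = 11.5248%

11.5248%


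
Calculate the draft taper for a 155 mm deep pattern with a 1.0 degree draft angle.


Formula: taper = depth * tan(draft_angle)
tan(1.0 deg) = 0.0174551
taper = 155 mm * 0.0174551 = 2.7055 mm

2.7055 mm


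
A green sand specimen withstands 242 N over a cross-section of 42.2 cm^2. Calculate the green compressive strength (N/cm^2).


Formula: Compressive Strength = Force / Area
Strength = 242 N / 42.2 cm^2 = 5.7346 N/cm^2

5.7346 N/cm^2


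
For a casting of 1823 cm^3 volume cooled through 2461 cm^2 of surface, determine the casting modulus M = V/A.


Formula: Casting Modulus M = V / A
M = 1823 cm^3 / 2461 cm^2 = 0.7408 cm

Answer: 0.7408 cm


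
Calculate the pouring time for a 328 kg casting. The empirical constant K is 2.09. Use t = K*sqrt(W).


Formula: t = K * sqrt(W)
sqrt(W) = sqrt(328) = 18.11077
t = 2.09 * 18.11077 = 37.8515 s

Final answer: 37.8515 s


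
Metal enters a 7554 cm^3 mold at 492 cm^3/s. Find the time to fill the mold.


Formula: t_fill = V_mold / Q_flow
t = 7554 cm^3 / 492 cm^3/s = 15.3537 s

Answer: 15.3537 s


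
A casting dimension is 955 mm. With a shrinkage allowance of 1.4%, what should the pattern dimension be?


Formula: L_pattern = L_casting * (1 + shrinkage_rate/100)
Shrinkage factor = 1 + 1.4/100 = 1.014
L_pattern = 955 mm * 1.014 = 968.3700 mm

Final answer: 968.3700 mm


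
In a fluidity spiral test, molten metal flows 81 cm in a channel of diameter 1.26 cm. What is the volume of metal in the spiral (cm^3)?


Formula: V = pi * (d/2)^2 * L  (cylinder volume)
Radius = 1.26/2 = 0.63 cm
V = pi * 0.63^2 * 81 = 100.9987 cm^3

Final answer: 100.9987 cm^3


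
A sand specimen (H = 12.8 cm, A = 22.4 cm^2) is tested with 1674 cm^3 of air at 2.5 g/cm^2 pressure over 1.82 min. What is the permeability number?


Formula: Permeability Number P = (V * H) / (p * A * t)
Numerator: V * H = 1674 * 12.8 = 21427.2
Denominator: p * A * t = 2.5 * 22.4 * 1.82 = 101.92
P = 21427.2 / 101.92 = 210.2355


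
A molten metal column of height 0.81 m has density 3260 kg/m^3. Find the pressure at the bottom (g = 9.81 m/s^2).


Formula: P = rho * g * h
rho * g = 3260 * 9.81 = 31980.6 N/m^3
P = 31980.6 * 0.81 = 25904.2860 Pa

Final answer: 25904.2860 Pa


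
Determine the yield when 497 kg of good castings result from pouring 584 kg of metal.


Formula: Casting Yield = (W_good / W_total) * 100
Yield = (497 kg / 584 kg) * 100 = 85.1027%

85.1027%


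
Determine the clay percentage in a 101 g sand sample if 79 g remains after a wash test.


Formula: Clay% = (W_total - W_washed) / W_total * 100
Clay mass = 101 - 79 = 22 g
Clay% = 22 / 101 * 100 = 21.7822%

Answer: 21.7822%


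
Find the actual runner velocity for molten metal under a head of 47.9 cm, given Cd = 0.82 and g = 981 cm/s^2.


Formula: v = Cd * sqrt(2 * g * h)  (Torricelli with discharge coefficient)
2*g*h = 2 * 981 * 47.9 = 93979.8 cm^2/s^2
sqrt(93979.8) = 306.56125 cm/s
v = 0.82 * 306.56125 = 251.3802 cm/s


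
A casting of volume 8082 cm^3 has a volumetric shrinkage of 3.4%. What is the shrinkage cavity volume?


Formula: V_shrink = V_casting * shrinkage_pct / 100
V_shrink = 8082 cm^3 * 3.4 / 100 = 274.7880 cm^3


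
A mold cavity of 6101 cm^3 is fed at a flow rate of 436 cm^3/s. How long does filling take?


Formula: t_fill = V_mold / Q_flow
t = 6101 cm^3 / 436 cm^3/s = 13.9931 s

Answer: 13.9931 s


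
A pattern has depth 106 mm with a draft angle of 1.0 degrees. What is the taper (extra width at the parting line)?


Formula: taper = depth * tan(draft_angle)
tan(1.0 deg) = 0.0174551
taper = 106 mm * 0.0174551 = 1.8502 mm

Answer: 1.8502 mm


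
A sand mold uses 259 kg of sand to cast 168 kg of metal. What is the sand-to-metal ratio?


Formula: Sand-to-Metal Ratio = W_sand / W_metal
Ratio = 259 kg / 168 kg = 1.5417

Final answer: 1.5417


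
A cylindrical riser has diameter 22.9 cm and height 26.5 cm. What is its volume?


Formula: V = pi * (D/2)^2 * H  (cylinder volume)
Radius = D/2 = 22.9/2 = 11.45 cm
V = pi * 11.45^2 * 26.5 = 10914.5722 cm^3

Answer: 10914.5722 cm^3


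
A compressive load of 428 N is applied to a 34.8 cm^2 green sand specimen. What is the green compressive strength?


Formula: Compressive Strength = Force / Area
Strength = 428 N / 34.8 cm^2 = 12.2989 N/cm^2

Answer: 12.2989 N/cm^2


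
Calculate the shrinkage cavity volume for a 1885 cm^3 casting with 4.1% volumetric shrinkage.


Formula: V_shrink = V_casting * shrinkage_pct / 100
V_shrink = 1885 cm^3 * 4.1 / 100 = 77.2850 cm^3


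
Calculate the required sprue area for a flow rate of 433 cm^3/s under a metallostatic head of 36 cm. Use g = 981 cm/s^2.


Formula: v = sqrt(2*g*h), A = Q/v
Velocity: v = sqrt(2 * 981 * 36) = sqrt(70632) = 265.7668 cm/s
Sprue area: A = Q / v = 433 / 265.7668 = 1.6292 cm^2

Answer: 1.6292 cm^2


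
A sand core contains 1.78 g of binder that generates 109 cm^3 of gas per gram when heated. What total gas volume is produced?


Formula: V_gas = W_binder * gas_evolution_rate
V = 1.78 g * 109 cm^3/g = 194.0200 cm^3

Final answer: 194.0200 cm^3


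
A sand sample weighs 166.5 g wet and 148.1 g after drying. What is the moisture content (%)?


Formula: MC = (W_wet - W_dry) / W_wet * 100
Water mass = 166.5 - 148.1 = 18.4 g
MC = 18.4 / 166.5 * 100 = 11.0511%

11.0511%


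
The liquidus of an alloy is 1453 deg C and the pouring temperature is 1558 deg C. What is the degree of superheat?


Formula: Superheat = T_pour - T_melt
Superheat = 1558 - 1453 = 105 deg C

105 deg C


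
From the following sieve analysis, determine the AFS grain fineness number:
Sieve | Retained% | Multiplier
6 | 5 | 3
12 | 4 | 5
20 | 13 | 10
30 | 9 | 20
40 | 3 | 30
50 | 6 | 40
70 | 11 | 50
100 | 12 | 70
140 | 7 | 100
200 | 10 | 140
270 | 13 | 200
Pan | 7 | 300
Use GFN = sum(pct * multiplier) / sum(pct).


Formula: GFN = sum(pct * multiplier) / sum(pct)
sum(pct * multiplier) = 8865
sum(pct) = 100
GFN = 8865 / 100 = 88.65


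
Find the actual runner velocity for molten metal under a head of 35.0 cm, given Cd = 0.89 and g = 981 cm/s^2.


Formula: v = Cd * sqrt(2 * g * h)  (Torricelli with discharge coefficient)
2*g*h = 2 * 981 * 35.0 = 68670.0 cm^2/s^2
sqrt(68670.0) = 262.04961 cm/s
v = 0.89 * 262.04961 = 233.2242 cm/s

Answer: 233.2242 cm/s


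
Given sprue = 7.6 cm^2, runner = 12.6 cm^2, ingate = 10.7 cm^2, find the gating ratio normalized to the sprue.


Sprue:Runner:Ingate = 1 : 12.6/7.6 : 10.7/7.6 = 1:1.66:1.41

Final answer: 1:1.66:1.41


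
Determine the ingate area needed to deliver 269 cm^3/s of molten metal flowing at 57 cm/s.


Formula: A_ingate = Q / v  (continuity equation)
A = 269 cm^3/s / 57 cm/s = 4.7193 cm^2

Final answer: 4.7193 cm^2


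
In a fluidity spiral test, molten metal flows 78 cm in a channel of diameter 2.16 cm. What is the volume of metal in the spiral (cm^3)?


Formula: V = pi * (d/2)^2 * L  (cylinder volume)
Radius = 2.16/2 = 1.08 cm
V = pi * 1.08^2 * 78 = 285.8196 cm^3

Answer: 285.8196 cm^3


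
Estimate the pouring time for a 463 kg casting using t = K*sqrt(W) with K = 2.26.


Formula: t = K * sqrt(W)
sqrt(W) = sqrt(463) = 21.51743
t = 2.26 * 21.51743 = 48.6294 s

Answer: 48.6294 s


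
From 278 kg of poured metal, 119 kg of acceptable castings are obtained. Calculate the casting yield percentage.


Formula: Casting Yield = (W_good / W_total) * 100
Yield = (119 kg / 278 kg) * 100 = 42.8058%


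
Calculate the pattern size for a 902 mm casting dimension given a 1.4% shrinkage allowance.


Formula: L_pattern = L_casting * (1 + shrinkage_rate/100)
Shrinkage factor = 1 + 1.4/100 = 1.014
L_pattern = 902 mm * 1.014 = 914.6280 mm

Answer: 914.6280 mm


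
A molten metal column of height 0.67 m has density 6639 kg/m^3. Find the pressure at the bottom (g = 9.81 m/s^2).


Formula: P = rho * g * h
rho * g = 6639 * 9.81 = 65128.59 N/m^3
P = 65128.59 * 0.67 = 43636.1553 Pa

43636.1553 Pa


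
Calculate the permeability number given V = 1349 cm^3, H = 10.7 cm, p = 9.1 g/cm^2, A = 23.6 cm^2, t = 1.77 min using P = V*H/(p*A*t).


Formula: Permeability Number P = (V * H) / (p * A * t)
Numerator: V * H = 1349 * 10.7 = 14434.3
Denominator: p * A * t = 9.1 * 23.6 * 1.77 = 380.1252
P = 14434.3 / 380.1252 = 37.9725

Answer: 37.9725


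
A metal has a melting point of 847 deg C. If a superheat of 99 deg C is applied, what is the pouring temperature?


Formula: T_pour = T_melt + Superheat
T_pour = 847 + 99 = 946 deg C

Answer: 946 deg C


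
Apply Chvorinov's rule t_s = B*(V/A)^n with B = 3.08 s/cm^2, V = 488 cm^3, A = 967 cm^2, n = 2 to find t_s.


Formula: t_s = B * (V/A)^n  (Chvorinov's rule, n=2)
Modulus M = V/A = 488/967 = 0.504654 cm
M^2 = 0.504654^2 = 0.254676 cm^2
t_s = 3.08 * 0.254676 = 0.7844 s


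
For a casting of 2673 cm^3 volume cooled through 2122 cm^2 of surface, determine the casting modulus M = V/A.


Formula: Casting Modulus M = V / A
M = 2673 cm^3 / 2122 cm^2 = 1.2597 cm

1.2597 cm


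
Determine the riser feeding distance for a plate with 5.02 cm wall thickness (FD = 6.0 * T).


Formula: FD = 6.0 * T  (riser feeding-distance rule)
FD = 6.0 * 5.02 cm = 30.1200 cm

30.1200 cm


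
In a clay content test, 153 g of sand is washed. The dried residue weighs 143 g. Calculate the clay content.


Formula: Clay% = (W_total - W_washed) / W_total * 100
Clay mass = 153 - 143 = 10 g
Clay% = 10 / 153 * 100 = 6.5359%

Answer: 6.5359%


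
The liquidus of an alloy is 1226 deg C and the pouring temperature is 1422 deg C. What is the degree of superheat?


Formula: Superheat = T_pour - T_melt
Superheat = 1422 - 1226 = 196 deg C

Final answer: 196 deg C


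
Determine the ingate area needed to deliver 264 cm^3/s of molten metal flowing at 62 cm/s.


Formula: A_ingate = Q / v  (continuity equation)
A = 264 cm^3/s / 62 cm/s = 4.2581 cm^2

Final answer: 4.2581 cm^2


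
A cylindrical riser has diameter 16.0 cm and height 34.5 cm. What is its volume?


Formula: V = pi * (D/2)^2 * H  (cylinder volume)
Radius = D/2 = 16.0/2 = 8.0 cm
V = pi * 8.0^2 * 34.5 = 6936.6366 cm^3


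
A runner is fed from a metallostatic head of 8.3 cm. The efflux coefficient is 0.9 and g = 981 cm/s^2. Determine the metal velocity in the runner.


Formula: v = Cd * sqrt(2 * g * h)  (Torricelli with discharge coefficient)
2*g*h = 2 * 981 * 8.3 = 16284.6 cm^2/s^2
sqrt(16284.6) = 127.61113 cm/s
v = 0.9 * 127.61113 = 114.8500 cm/s


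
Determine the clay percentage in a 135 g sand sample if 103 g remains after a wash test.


Formula: Clay% = (W_total - W_washed) / W_total * 100
Clay mass = 135 - 103 = 32 g
Clay% = 32 / 135 * 100 = 23.7037%

23.7037%


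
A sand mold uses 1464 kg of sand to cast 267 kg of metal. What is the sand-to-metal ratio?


Formula: Sand-to-Metal Ratio = W_sand / W_metal
Ratio = 1464 kg / 267 kg = 5.4831

5.4831


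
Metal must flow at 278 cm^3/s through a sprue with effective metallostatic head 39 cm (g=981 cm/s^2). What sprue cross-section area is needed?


Formula: v = sqrt(2*g*h), A = Q/v
Velocity: v = sqrt(2 * 981 * 39) = sqrt(76518) = 276.6189 cm/s
Sprue area: A = Q / v = 278 / 276.6189 = 1.0050 cm^2


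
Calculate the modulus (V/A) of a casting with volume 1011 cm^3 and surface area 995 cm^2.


Formula: Casting Modulus M = V / A
M = 1011 cm^3 / 995 cm^2 = 1.0161 cm

Final answer: 1.0161 cm


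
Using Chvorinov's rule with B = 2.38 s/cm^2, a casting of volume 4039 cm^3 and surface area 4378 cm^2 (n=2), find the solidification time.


Formula: t_s = B * (V/A)^n  (Chvorinov's rule, n=2)
Modulus M = V/A = 4039/4378 = 0.922567 cm
M^2 = 0.922567^2 = 0.851130 cm^2
t_s = 2.38 * 0.851130 = 2.0257 s

Final answer: 2.0257 s


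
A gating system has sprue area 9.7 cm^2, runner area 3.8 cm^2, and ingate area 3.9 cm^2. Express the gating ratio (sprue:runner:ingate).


Sprue:Runner:Ingate = 1 : 3.8/9.7 : 3.9/9.7 = 1:0.39:0.40

Answer: 1:0.39:0.40


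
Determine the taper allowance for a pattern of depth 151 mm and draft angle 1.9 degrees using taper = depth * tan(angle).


Formula: taper = depth * tan(draft_angle)
tan(1.9 deg) = 0.0331734
taper = 151 mm * 0.0331734 = 5.0092 mm

Answer: 5.0092 mm


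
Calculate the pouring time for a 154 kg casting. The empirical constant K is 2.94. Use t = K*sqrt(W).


Formula: t = K * sqrt(W)
sqrt(W) = sqrt(154) = 12.40967
t = 2.94 * 12.40967 = 36.4844 s

Final answer: 36.4844 s


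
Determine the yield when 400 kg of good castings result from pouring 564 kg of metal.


Formula: Casting Yield = (W_good / W_total) * 100
Yield = (400 kg / 564 kg) * 100 = 70.9220%

Final answer: 70.9220%


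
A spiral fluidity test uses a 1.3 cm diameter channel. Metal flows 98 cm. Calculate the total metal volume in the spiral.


Formula: V = pi * (d/2)^2 * L  (cylinder volume)
Radius = 1.3/2 = 0.65 cm
V = pi * 0.65^2 * 98 = 130.0776 cm^3


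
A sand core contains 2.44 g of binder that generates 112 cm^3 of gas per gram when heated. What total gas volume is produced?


Formula: V_gas = W_binder * gas_evolution_rate
V = 2.44 g * 112 cm^3/g = 273.2800 cm^3

273.2800 cm^3


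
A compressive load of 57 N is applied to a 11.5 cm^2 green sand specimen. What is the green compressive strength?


Formula: Compressive Strength = Force / Area
Strength = 57 N / 11.5 cm^2 = 4.9565 N/cm^2

Answer: 4.9565 N/cm^2


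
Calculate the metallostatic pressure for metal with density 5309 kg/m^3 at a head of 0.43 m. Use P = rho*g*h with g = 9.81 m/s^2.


Formula: P = rho * g * h
rho * g = 5309 * 9.81 = 52081.29 N/m^3
P = 52081.29 * 0.43 = 22394.9547 Pa

Answer: 22394.9547 Pa


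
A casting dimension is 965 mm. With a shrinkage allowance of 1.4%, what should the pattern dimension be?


Formula: L_pattern = L_casting * (1 + shrinkage_rate/100)
Shrinkage factor = 1 + 1.4/100 = 1.014
L_pattern = 965 mm * 1.014 = 978.5100 mm


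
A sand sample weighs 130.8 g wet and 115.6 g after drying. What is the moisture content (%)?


Formula: MC = (W_wet - W_dry) / W_wet * 100
Water mass = 130.8 - 115.6 = 15.2 g
MC = 15.2 / 130.8 * 100 = 11.6208%


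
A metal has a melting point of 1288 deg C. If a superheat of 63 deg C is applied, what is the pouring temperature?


Formula: T_pour = T_melt + Superheat
T_pour = 1288 + 63 = 1351 deg C

Answer: 1351 deg C


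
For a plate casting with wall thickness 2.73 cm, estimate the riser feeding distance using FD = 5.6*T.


Formula: FD = 5.6 * T  (riser feeding-distance rule)
FD = 5.6 * 2.73 cm = 15.2880 cm

Answer: 15.2880 cm


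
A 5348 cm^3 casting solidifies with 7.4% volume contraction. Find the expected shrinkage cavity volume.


Formula: V_shrink = V_casting * shrinkage_pct / 100
V_shrink = 5348 cm^3 * 7.4 / 100 = 395.7520 cm^3

Answer: 395.7520 cm^3


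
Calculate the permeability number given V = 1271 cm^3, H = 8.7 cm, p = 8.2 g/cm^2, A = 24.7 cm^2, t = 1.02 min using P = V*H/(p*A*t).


Formula: Permeability Number P = (V * H) / (p * A * t)
Numerator: V * H = 1271 * 8.7 = 11057.7
Denominator: p * A * t = 8.2 * 24.7 * 1.02 = 206.5908
P = 11057.7 / 206.5908 = 53.5246

Final answer: 53.5246


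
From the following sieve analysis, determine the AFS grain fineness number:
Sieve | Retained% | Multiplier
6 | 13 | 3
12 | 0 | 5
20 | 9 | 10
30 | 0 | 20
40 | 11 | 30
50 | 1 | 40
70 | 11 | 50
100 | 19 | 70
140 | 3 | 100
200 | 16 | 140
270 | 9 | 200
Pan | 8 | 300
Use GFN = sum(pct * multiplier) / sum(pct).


Formula: GFN = sum(pct * multiplier) / sum(pct)
sum(pct * multiplier) = 9119
sum(pct) = 100
GFN = 9119 / 100 = 91.19


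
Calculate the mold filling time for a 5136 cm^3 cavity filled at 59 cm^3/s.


Formula: t_fill = V_mold / Q_flow
t = 5136 cm^3 / 59 cm^3/s = 87.0508 s

Final answer: 87.0508 s


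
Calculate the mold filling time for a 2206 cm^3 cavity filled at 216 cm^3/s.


Formula: t_fill = V_mold / Q_flow
t = 2206 cm^3 / 216 cm^3/s = 10.2130 s

Final answer: 10.2130 s


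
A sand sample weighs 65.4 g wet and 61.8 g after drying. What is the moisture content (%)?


Formula: MC = (W_wet - W_dry) / W_wet * 100
Water mass = 65.4 - 61.8 = 3.6 g
MC = 3.6 / 65.4 * 100 = 5.5046%


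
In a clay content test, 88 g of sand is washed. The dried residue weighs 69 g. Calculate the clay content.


Formula: Clay% = (W_total - W_washed) / W_total * 100
Clay mass = 88 - 69 = 19 g
Clay% = 19 / 88 * 100 = 21.5909%

Answer: 21.5909%


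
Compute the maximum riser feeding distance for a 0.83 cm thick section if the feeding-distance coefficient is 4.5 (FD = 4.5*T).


Formula: FD = 4.5 * T  (riser feeding-distance rule)
FD = 4.5 * 0.83 cm = 3.7350 cm

3.7350 cm


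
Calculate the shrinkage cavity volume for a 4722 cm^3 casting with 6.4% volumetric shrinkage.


Formula: V_shrink = V_casting * shrinkage_pct / 100
V_shrink = 4722 cm^3 * 6.4 / 100 = 302.2080 cm^3

Final answer: 302.2080 cm^3


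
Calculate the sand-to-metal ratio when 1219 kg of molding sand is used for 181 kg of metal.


Formula: Sand-to-Metal Ratio = W_sand / W_metal
Ratio = 1219 kg / 181 kg = 6.7348


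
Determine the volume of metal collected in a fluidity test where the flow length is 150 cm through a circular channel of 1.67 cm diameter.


Formula: V = pi * (d/2)^2 * L  (cylinder volume)
Radius = 1.67/2 = 0.835 cm
V = pi * 0.835^2 * 150 = 328.5595 cm^3


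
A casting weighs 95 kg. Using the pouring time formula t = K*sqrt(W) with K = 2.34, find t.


Formula: t = K * sqrt(W)
sqrt(W) = sqrt(95) = 9.74679
t = 2.34 * 9.74679 = 22.8075 s

Final answer: 22.8075 s


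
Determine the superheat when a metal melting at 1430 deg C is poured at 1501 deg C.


Formula: Superheat = T_pour - T_melt
Superheat = 1501 - 1430 = 71 deg C

Answer: 71 deg C


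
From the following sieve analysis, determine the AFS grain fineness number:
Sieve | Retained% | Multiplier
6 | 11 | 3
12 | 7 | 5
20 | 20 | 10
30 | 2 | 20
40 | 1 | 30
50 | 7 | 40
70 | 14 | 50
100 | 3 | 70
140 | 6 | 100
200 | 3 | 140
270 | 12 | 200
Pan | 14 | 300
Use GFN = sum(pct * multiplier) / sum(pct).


Formula: GFN = sum(pct * multiplier) / sum(pct)
sum(pct * multiplier) = 9148
sum(pct) = 100
GFN = 9148 / 100 = 91.48


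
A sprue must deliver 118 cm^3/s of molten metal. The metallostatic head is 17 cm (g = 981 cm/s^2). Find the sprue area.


Formula: v = sqrt(2*g*h), A = Q/v
Velocity: v = sqrt(2 * 981 * 17) = sqrt(33354) = 182.6308 cm/s
Sprue area: A = Q / v = 118 / 182.6308 = 0.6461 cm^2

0.6461 cm^2


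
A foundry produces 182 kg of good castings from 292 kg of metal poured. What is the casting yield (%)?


Formula: Casting Yield = (W_good / W_total) * 100
Yield = (182 kg / 292 kg) * 100 = 62.3288%

62.3288%


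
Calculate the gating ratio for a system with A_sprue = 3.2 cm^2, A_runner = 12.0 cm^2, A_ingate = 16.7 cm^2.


Sprue:Runner:Ingate = 1 : 12.0/3.2 : 16.7/3.2 = 1:3.75:5.22

1:3.75:5.22


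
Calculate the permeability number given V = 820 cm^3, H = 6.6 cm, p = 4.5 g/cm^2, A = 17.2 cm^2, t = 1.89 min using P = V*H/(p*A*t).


Formula: Permeability Number P = (V * H) / (p * A * t)
Numerator: V * H = 820 * 6.6 = 5412.0
Denominator: p * A * t = 4.5 * 17.2 * 1.89 = 146.286
P = 5412.0 / 146.286 = 36.9960

36.9960
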